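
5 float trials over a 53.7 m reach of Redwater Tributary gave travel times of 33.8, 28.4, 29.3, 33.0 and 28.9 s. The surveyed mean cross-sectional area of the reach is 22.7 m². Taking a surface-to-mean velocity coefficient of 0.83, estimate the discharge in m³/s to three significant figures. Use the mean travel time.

t̄ = (33.8 + 28.4 + 29.3 + 33.0 + 28.9) / 5 = 30.68 s
v_surface = L / t̄ = 53.7 / 30.68 = 1.750 m/s
v_mean = 0.83 × 1.750 = 1.453 m/s
Q = A × v_mean = 22.7 × 1.453 = 32.98 m³/s

33.0 m³/s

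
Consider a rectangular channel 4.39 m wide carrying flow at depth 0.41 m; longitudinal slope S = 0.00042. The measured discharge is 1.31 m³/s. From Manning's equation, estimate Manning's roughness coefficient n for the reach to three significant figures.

0.0139

A = b·y = 4.39 × 0.41 = 1.800 m²
P = b + 2y = 4.39 + 2×0.41 = 5.210 m
R = A/P = 1.800/5.210 = 0.3455 m
n = (1/Q)·A·R^(2/3)·S^(1/2) = (1/1.31) × 1.800 × 0.4923 × 0.02049 = 0.01386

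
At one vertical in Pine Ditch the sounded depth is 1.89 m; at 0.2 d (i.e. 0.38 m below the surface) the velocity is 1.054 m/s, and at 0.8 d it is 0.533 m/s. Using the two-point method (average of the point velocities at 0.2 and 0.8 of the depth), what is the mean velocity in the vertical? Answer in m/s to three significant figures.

0.794 m/s

v̄ = (1.054 + 0.533) / 2 = 0.7935 m/s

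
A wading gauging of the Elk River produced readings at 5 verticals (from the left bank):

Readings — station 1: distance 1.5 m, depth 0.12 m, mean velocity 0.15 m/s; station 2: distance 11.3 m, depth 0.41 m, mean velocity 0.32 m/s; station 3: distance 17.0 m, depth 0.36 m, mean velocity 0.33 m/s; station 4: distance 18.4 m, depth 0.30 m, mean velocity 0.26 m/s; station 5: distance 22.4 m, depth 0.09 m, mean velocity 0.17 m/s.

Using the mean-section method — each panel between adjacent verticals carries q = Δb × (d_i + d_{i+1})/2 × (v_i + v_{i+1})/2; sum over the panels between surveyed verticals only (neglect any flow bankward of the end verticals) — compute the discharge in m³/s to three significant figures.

1.63 m³/s

Panel 1-2: Δb = 9.8 m, d̄ = (0.12+0.41)/2 = 0.265, v̄ = (0.15+0.32)/2 = 0.235 → q = 9.8×0.265×0.235 = 0.6103 m³/s
Panel 2-3: Δb = 5.7 m, d̄ = (0.41+0.36)/2 = 0.385, v̄ = (0.32+0.33)/2 = 0.325 → q = 5.7×0.385×0.325 = 0.7132 m³/s
Panel 3-4: Δb = 1.4 m, d̄ = (0.36+0.30)/2 = 0.33, v̄ = (0.33+0.26)/2 = 0.295 → q = 1.4×0.33×0.295 = 0.1363 m³/s
Panel 4-5: Δb = 4 m, d̄ = (0.30+0.09)/2 = 0.195, v̄ = (0.26+0.17)/2 = 0.215 → q = 4×0.195×0.215 = 0.1677 m³/s
Q = Σ q = 1.627 m³/s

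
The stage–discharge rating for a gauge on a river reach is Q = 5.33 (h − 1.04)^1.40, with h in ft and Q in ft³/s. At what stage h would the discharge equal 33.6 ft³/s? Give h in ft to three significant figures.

4.77 ft

h − h₀ = (Q/C)^(1/b) = (33.6/5.33)^(1/1.40) = 3.725 ft
h = 1.04 + 3.725 = 4.765 ft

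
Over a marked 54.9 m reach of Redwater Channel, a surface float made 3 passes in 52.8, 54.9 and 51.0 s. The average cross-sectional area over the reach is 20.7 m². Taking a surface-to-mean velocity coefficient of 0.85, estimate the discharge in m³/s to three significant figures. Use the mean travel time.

18.3 m³/s

t̄ = (52.8 + 54.9 + 51.0) / 3 = 52.9 s
v_surface = L / t̄ = 54.9 / 52.9 = 1.038 m/s
v_mean = 0.85 × 1.038 = 0.8821 m/s
Q = A × v_mean = 20.7 × 0.8821 = 18.26 m³/s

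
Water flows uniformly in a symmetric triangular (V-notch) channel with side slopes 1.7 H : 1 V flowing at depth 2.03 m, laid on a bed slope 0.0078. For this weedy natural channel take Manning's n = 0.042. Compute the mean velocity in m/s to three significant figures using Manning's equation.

1.92 m/s

A = z·y² = 1.7×2.03² = 7.006 m²
P = 2y√(1+z²) = 2×2.03×√(1+1.7²) = 8.008 m
R = A/P = 7.006/8.008 = 0.8749 m
Q = (1/n)·A·R^(2/3)·S^(1/2) = (1/0.042) × 7.006 × 0.8749^(2/3) × 0.0078^(1/2) = 13.48 m³/s
V = Q/A = 13.48/7.006 = 1.923 m/s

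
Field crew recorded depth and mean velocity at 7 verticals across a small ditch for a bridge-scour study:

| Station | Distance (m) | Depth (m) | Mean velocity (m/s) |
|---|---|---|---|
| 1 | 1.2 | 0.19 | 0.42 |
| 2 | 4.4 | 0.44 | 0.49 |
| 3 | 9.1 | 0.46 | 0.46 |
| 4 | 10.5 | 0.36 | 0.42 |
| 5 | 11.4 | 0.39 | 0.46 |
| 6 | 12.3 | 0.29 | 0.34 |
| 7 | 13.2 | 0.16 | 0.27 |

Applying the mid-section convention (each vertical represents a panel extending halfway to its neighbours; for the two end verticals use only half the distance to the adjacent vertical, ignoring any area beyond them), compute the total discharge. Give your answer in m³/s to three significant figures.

w_1 = (4.4 − 1.2)/2 = 1.6 m; q_1 = 0.42 × 0.19 × 1.6 = 0.1277 m³/s
w_2 = (9.1 − 1.2)/2 = 3.95 m; q_2 = 0.49 × 0.44 × 3.95 = 0.8516 m³/s
w_3 = (10.5 − 4.4)/2 = 3.05 m; q_3 = 0.46 × 0.46 × 3.05 = 0.6454 m³/s
w_4 = (11.4 − 9.1)/2 = 1.15 m; q_4 = 0.42 × 0.36 × 1.15 = 0.1739 m³/s
w_5 = (12.3 − 10.5)/2 = 0.9 m; q_5 = 0.46 × 0.39 × 0.9 = 0.1615 m³/s
w_6 = (13.2 − 11.4)/2 = 0.9 m; q_6 = 0.34 × 0.29 × 0.9 = 0.08874 m³/s
w_7 = (13.2 − 12.3)/2 = 0.45 m; q_7 = 0.27 × 0.16 × 0.45 = 0.01944 m³/s
Q = Σ qᵢ = 2.068 m³/s

2.07 m³/s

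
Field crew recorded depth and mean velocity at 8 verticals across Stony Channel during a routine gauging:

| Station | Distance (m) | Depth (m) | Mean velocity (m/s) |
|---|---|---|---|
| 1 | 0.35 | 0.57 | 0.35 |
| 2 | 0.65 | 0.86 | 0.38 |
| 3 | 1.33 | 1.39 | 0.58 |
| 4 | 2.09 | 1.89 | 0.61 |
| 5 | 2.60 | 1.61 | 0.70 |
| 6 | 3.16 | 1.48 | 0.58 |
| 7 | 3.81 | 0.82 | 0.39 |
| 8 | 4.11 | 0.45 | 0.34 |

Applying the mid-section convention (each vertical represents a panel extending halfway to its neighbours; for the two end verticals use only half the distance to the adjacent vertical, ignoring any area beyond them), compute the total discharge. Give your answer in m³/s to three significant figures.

2.80 m³/s

w_1 = (0.65 − 0.35)/2 = 0.15 m; q_1 = 0.35 × 0.57 × 0.15 = 0.02993 m³/s
w_2 = (1.33 − 0.35)/2 = 0.49 m; q_2 = 0.38 × 0.86 × 0.49 = 0.1601 m³/s
w_3 = (2.09 − 0.65)/2 = 0.72 m; q_3 = 0.58 × 1.39 × 0.72 = 0.5805 m³/s
w_4 = (2.60 − 1.33)/2 = 0.635 m; q_4 = 0.61 × 1.89 × 0.635 = 0.7321 m³/s
w_5 = (3.16 − 2.09)/2 = 0.535 m; q_5 = 0.70 × 1.61 × 0.535 = 0.6029 m³/s
w_6 = (3.81 − 2.60)/2 = 0.605 m; q_6 = 0.58 × 1.48 × 0.605 = 0.5193 m³/s
w_7 = (4.11 − 3.16)/2 = 0.475 m; q_7 = 0.39 × 0.82 × 0.475 = 0.1519 m³/s
w_8 = (4.11 − 3.81)/2 = 0.15 m; q_8 = 0.34 × 0.45 × 0.15 = 0.02295 m³/s
Q = Σ qᵢ = 2.800 m³/s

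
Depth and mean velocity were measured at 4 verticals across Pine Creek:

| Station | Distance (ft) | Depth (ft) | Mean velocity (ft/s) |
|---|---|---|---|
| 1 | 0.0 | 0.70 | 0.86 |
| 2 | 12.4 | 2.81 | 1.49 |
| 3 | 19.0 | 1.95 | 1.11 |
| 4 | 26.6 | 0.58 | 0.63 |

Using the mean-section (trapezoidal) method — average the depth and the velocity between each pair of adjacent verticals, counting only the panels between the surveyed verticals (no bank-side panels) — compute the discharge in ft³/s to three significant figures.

Panel 1-2: Δb = 12.4 ft, d̄ = (0.70+2.81)/2 = 1.755, v̄ = (0.86+1.49)/2 = 1.175 → q = 12.4×1.755×1.175 = 25.57 ft³/s
Panel 2-3: Δb = 6.6 ft, d̄ = (2.81+1.95)/2 = 2.38, v̄ = (1.49+1.11)/2 = 1.3 → q = 6.6×2.38×1.3 = 20.42 ft³/s
Panel 3-4: Δb = 7.6 ft, d̄ = (1.95+0.58)/2 = 1.265, v̄ = (1.11+0.63)/2 = 0.87 → q = 7.6×1.265×0.87 = 8.364 ft³/s
Q = Σ q = 54.35 ft³/s

54.4 ft³/s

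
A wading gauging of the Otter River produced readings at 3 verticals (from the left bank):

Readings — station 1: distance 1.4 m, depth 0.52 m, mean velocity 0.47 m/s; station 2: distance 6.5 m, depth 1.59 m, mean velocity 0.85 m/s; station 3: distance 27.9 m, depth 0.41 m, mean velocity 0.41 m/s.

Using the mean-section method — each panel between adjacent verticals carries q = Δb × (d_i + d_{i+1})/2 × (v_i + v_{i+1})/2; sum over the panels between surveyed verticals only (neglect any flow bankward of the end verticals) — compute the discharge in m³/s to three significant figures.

Panel 1-2: Δb = 5.1 m, d̄ = (0.52+1.59)/2 = 1.055, v̄ = (0.47+0.85)/2 = 0.66 → q = 5.1×1.055×0.66 = 3.551 m³/s
Panel 2-3: Δb = 21.4 m, d̄ = (1.59+0.41)/2 = 1, v̄ = (0.85+0.41)/2 = 0.63 → q = 21.4×1×0.63 = 13.48 m³/s
Q = Σ q = 17.03 m³/s

17.0 m³/s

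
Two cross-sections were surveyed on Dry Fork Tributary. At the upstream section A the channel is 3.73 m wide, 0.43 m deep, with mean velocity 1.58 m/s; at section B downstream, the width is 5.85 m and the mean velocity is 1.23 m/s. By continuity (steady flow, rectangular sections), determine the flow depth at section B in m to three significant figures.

Q = A₁V₁ = (3.73×0.43) × 1.58 = 2.534 m³/s
d₂ = Q/(b₂ V₂) = 2.534/(5.85×1.23) = 0.3522 m

0.352 m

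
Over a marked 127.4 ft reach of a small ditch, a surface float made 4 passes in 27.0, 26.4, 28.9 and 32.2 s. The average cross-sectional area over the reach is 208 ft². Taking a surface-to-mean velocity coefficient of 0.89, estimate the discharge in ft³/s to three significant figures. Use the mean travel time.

t̄ = (27.0 + 26.4 + 28.9 + 32.2) / 4 = 28.625 s
v_surface = L / t̄ = 127.4 / 28.625 = 4.451 ft/s
v_mean = 0.89 × 4.451 = 3.961 ft/s
Q = A × v_mean = 208 × 3.961 = 823.9 ft³/s

824 ft³/s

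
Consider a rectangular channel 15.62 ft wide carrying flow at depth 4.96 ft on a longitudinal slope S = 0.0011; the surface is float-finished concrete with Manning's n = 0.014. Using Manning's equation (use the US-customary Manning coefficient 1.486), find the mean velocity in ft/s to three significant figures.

7.38 ft/s

A = b·y = 15.62 × 4.96 = 77.48 ft²
P = b + 2y = 15.62 + 2×4.96 = 25.54 ft
R = A/P = 77.48/25.54 = 3.033 ft
Q = (1.486/n)·A·R^(2/3)·S^(1/2) = (1.486/0.014) × 77.48 × 3.033^(2/3) × 0.0011^(1/2) = 571.5 ft³/s
V = Q/A = 571.5/77.48 = 7.377 ft/s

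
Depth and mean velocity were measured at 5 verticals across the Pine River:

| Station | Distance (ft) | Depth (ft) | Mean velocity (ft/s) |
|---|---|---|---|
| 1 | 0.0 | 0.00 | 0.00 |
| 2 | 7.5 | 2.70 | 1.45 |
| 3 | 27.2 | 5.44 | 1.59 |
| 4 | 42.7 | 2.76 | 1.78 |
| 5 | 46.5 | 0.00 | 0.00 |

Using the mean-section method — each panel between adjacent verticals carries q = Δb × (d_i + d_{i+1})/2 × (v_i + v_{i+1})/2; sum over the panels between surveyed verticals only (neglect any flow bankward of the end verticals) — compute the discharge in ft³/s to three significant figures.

Panel 1-2: Δb = 7.5 ft, d̄ = (0.00+2.70)/2 = 1.35, v̄ = (0.00+1.45)/2 = 0.725 → q = 7.5×1.35×0.725 = 7.341 ft³/s
Panel 2-3: Δb = 19.7 ft, d̄ = (2.70+5.44)/2 = 4.07, v̄ = (1.45+1.59)/2 = 1.52 → q = 19.7×4.07×1.52 = 121.9 ft³/s
Panel 3-4: Δb = 15.5 ft, d̄ = (5.44+2.76)/2 = 4.1, v̄ = (1.59+1.78)/2 = 1.685 → q = 15.5×4.1×1.685 = 107.1 ft³/s
Panel 4-5: Δb = 3.8 ft, d̄ = (2.76+0.00)/2 = 1.38, v̄ = (1.78+0.00)/2 = 0.89 → q = 3.8×1.38×0.89 = 4.667 ft³/s
Q = Σ q = 241.0 ft³/s

241 ft³/s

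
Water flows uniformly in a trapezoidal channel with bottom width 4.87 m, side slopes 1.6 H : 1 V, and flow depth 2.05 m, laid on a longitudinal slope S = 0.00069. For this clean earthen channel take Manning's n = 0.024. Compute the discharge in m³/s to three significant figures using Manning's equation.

A = (b + z·y)·y = (4.87 + 1.6×2.05)×2.05 = 16.71 m²
P = b + 2y√(1+z²) = 4.87 + 2×2.05×√(1+1.6²) = 12.61 m
R = A/P = 16.71/12.61 = 1.325 m
Q = (1/n)·A·R^(2/3)·S^(1/2) = (1/0.024) × 16.71 × 1.325^(2/3) × 0.00069^(1/2) = 22.06 m³/s

22.1 m³/s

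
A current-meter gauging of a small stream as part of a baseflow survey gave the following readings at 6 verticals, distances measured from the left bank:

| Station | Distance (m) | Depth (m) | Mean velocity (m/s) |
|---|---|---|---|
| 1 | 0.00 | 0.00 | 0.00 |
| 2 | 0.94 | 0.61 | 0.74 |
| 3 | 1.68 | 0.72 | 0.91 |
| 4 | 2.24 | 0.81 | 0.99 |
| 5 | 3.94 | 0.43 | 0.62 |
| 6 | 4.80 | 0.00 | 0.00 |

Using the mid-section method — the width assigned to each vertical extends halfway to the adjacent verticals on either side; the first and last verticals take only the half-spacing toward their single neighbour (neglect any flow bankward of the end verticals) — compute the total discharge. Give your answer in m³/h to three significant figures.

w_2 = (1.68 − 0.00)/2 = 0.84 m; q_2 = 0.74 × 0.61 × 0.84 = 0.3792 m³/s
w_3 = (2.24 − 0.94)/2 = 0.65 m; q_3 = 0.91 × 0.72 × 0.65 = 0.4259 m³/s
w_4 = (3.94 − 1.68)/2 = 1.13 m; q_4 = 0.99 × 0.81 × 1.13 = 0.9061 m³/s
w_5 = (4.80 − 2.24)/2 = 1.28 m; q_5 = 0.62 × 0.43 × 1.28 = 0.3412 m³/s
Stations 1, 6 contribute zero (depth or velocity is 0).
Q = Σ qᵢ = 2.052 m³/s
= 2.052 × 3600 = 7389 m³/h

7390 m³/h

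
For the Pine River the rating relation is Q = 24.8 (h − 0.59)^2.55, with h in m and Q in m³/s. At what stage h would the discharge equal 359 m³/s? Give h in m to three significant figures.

h − h₀ = (Q/C)^(1/b) = (359/24.8)^(1/2.55) = 2.852 m
h = 0.59 + 2.852 = 3.442 m

3.44 m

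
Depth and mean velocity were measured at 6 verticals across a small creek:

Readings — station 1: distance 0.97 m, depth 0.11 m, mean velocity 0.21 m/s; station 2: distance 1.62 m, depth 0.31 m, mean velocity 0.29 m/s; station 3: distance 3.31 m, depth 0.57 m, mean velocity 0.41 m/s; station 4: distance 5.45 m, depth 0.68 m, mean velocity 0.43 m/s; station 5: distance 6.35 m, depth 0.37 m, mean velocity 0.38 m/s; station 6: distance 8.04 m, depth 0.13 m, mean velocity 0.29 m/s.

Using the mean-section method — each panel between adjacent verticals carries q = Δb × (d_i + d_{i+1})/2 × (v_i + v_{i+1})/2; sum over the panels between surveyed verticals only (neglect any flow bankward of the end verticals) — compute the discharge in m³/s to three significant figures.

1.19 m³/s

Panel 1-2: Δb = 0.65 m, d̄ = (0.11+0.31)/2 = 0.21, v̄ = (0.21+0.29)/2 = 0.25 → q = 0.65×0.21×0.25 = 0.03413 m³/s
Panel 2-3: Δb = 1.69 m, d̄ = (0.31+0.57)/2 = 0.44, v̄ = (0.29+0.41)/2 = 0.35 → q = 1.69×0.44×0.35 = 0.2603 m³/s
Panel 3-4: Δb = 2.14 m, d̄ = (0.57+0.68)/2 = 0.625, v̄ = (0.41+0.43)/2 = 0.42 → q = 2.14×0.625×0.42 = 0.5618 m³/s
Panel 4-5: Δb = 0.9 m, d̄ = (0.68+0.37)/2 = 0.525, v̄ = (0.43+0.38)/2 = 0.405 → q = 0.9×0.525×0.405 = 0.1914 m³/s
Panel 5-6: Δb = 1.69 m, d̄ = (0.37+0.13)/2 = 0.25, v̄ = (0.38+0.29)/2 = 0.335 → q = 1.69×0.25×0.335 = 0.1415 m³/s
Q = Σ q = 1.189 m³/s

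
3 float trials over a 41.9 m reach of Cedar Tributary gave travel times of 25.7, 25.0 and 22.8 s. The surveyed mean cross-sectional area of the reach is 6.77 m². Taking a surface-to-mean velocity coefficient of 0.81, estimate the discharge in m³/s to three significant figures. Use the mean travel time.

9.38 m³/s

t̄ = (25.7 + 25.0 + 22.8) / 3 = 24.5 s
v_surface = L / t̄ = 41.9 / 24.5 = 1.710 m/s
v_mean = 0.81 × 1.710 = 1.385 m/s
Q = A × v_mean = 6.77 × 1.385 = 9.378 m³/s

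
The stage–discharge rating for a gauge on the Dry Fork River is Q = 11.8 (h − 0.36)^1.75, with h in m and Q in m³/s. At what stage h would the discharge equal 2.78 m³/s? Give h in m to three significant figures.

h − h₀ = (Q/C)^(1/b) = (2.78/11.8)^(1/1.75) = 0.4378 m
h = 0.36 + 0.4378 = 0.7978 m

0.798 m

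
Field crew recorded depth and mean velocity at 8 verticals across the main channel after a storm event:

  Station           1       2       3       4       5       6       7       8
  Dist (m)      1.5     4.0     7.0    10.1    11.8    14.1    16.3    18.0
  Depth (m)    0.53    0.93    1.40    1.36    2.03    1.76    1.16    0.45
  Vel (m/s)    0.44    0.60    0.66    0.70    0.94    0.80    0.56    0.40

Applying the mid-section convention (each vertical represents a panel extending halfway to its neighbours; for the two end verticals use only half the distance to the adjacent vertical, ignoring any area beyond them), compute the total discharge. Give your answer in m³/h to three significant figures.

55200 m³/h

w_1 = (4.0 − 1.5)/2 = 1.25 m; q_1 = 0.44 × 0.53 × 1.25 = 0.2915 m³/s
w_2 = (7.0 − 1.5)/2 = 2.75 m; q_2 = 0.60 × 0.93 × 2.75 = 1.535 m³/s
w_3 = (10.1 − 4.0)/2 = 3.05 m; q_3 = 0.66 × 1.40 × 3.05 = 2.818 m³/s
w_4 = (11.8 − 7.0)/2 = 2.4 m; q_4 = 0.70 × 1.36 × 2.4 = 2.285 m³/s
w_5 = (14.1 − 10.1)/2 = 2 m; q_5 = 0.94 × 2.03 × 2 = 3.816 m³/s
w_6 = (16.3 − 11.8)/2 = 2.25 m; q_6 = 0.80 × 1.76 × 2.25 = 3.168 m³/s
w_7 = (18.0 − 14.1)/2 = 1.95 m; q_7 = 0.56 × 1.16 × 1.95 = 1.267 m³/s
w_8 = (18.0 − 16.3)/2 = 0.85 m; q_8 = 0.40 × 0.45 × 0.85 = 0.1530 m³/s
Q = Σ qᵢ = 15.33 m³/s
= 15.33 × 3600 = 55200 m³/h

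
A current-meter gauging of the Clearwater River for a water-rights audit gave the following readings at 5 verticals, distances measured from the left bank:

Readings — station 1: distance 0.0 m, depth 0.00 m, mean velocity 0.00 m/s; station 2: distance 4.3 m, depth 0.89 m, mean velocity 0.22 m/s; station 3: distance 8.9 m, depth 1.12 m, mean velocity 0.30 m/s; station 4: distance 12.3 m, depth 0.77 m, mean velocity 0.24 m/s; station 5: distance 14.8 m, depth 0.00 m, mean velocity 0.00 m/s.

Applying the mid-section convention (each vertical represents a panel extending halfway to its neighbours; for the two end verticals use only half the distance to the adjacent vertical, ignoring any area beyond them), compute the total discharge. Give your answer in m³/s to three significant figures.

2.76 m³/s

w_2 = (8.9 − 0.0)/2 = 4.45 m; q_2 = 0.22 × 0.89 × 4.45 = 0.8713 m³/s
w_3 = (12.3 − 4.3)/2 = 4 m; q_3 = 0.30 × 1.12 × 4 = 1.344 m³/s
w_4 = (14.8 − 8.9)/2 = 2.95 m; q_4 = 0.24 × 0.77 × 2.95 = 0.5452 m³/s
Stations 1, 5 contribute zero (depth or velocity is 0).
Q = Σ qᵢ = 2.760 m³/s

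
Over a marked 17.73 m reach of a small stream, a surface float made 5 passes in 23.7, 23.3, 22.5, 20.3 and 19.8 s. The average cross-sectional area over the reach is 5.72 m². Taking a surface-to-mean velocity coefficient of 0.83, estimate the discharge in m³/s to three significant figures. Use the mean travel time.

3.84 m³/s

t̄ = (23.7 + 23.3 + 22.5 + 20.3 + 19.8) / 5 = 21.92 s
v_surface = L / t̄ = 17.73 / 21.92 = 0.8089 m/s
v_mean = 0.83 × 0.8089 = 0.6713 m/s
Q = A × v_mean = 5.72 × 0.6713 = 3.840 m³/s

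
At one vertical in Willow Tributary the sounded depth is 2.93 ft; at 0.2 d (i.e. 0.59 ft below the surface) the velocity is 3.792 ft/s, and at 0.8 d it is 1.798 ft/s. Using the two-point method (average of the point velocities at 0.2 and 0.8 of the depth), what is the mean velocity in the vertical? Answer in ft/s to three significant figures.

2.80 ft/s

v̄ = (3.792 + 1.798) / 2 = 2.795 ft/s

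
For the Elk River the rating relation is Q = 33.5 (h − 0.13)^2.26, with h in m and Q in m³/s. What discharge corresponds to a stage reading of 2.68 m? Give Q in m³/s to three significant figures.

Q = 33.5 × (2.68 − 0.13)^2.26 = 33.5 × 2.55^2.26 = 277.9 m³/s

278 m³/s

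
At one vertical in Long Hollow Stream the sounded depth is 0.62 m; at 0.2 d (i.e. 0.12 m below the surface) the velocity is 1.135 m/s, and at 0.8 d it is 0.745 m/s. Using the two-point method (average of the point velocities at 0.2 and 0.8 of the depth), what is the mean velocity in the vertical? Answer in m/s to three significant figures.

0.940 m/s

v̄ = (1.135 + 0.745) / 2 = 0.9400 m/s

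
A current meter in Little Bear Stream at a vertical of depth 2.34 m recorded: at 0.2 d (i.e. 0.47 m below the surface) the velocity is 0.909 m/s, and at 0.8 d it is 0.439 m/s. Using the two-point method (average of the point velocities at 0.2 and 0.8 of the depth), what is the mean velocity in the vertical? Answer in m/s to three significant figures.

0.674 m/s

v̄ = (0.909 + 0.439) / 2 = 0.6740 m/s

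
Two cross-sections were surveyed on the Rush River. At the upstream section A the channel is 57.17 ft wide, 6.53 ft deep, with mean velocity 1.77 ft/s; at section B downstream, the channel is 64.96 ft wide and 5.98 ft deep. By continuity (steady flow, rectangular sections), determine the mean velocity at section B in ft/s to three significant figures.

Q = A₁V₁ = (57.17×6.53) × 1.77 = 660.8 ft³/s
A₂ = 64.96 × 5.98 = 388.5 ft²
V₂ = Q/A₂ = 660.8/388.5 = 1.701 ft/s

1.70 ft/s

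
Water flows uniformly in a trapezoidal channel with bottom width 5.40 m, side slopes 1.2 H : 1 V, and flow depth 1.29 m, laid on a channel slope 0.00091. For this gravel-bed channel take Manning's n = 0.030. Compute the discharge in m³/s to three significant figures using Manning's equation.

A = (b + z·y)·y = (5.40 + 1.2×1.29)×1.29 = 8.963 m²
P = b + 2y√(1+z²) = 5.40 + 2×1.29×√(1+1.2²) = 9.430 m
R = A/P = 8.963/9.430 = 0.9505 m
Q = (1/n)·A·R^(2/3)·S^(1/2) = (1/0.030) × 8.963 × 0.9505^(2/3) × 0.00091^(1/2) = 8.712 m³/s

8.71 m³/s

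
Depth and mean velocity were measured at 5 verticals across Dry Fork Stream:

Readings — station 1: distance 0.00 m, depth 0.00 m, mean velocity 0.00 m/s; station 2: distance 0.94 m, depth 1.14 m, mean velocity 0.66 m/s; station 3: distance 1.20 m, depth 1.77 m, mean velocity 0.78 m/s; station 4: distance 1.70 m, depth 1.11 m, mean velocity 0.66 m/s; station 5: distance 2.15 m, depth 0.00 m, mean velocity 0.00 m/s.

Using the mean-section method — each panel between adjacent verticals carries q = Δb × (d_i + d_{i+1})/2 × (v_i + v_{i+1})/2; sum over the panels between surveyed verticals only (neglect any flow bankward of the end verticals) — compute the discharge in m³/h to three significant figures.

Panel 1-2: Δb = 0.94 m, d̄ = (0.00+1.14)/2 = 0.57, v̄ = (0.00+0.66)/2 = 0.33 → q = 0.94×0.57×0.33 = 0.1768 m³/s
Panel 2-3: Δb = 0.26 m, d̄ = (1.14+1.77)/2 = 1.455, v̄ = (0.66+0.78)/2 = 0.72 → q = 0.26×1.455×0.72 = 0.2724 m³/s
Panel 3-4: Δb = 0.5 m, d̄ = (1.77+1.11)/2 = 1.44, v̄ = (0.78+0.66)/2 = 0.72 → q = 0.5×1.44×0.72 = 0.5184 m³/s
Panel 4-5: Δb = 0.45 m, d̄ = (1.11+0.00)/2 = 0.555, v̄ = (0.66+0.00)/2 = 0.33 → q = 0.45×0.555×0.33 = 0.08242 m³/s
Q = Σ q = 1.050 m³/s
= 1.050 × 3600 = 3780 m³/h

3780 m³/h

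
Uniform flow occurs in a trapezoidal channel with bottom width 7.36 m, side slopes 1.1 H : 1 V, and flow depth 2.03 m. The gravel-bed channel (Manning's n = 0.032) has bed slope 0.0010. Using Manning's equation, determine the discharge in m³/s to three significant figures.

A = (b + z·y)·y = (7.36 + 1.1×2.03)×2.03 = 19.47 m²
P = b + 2y√(1+z²) = 7.36 + 2×2.03×√(1+1.1²) = 13.40 m
R = A/P = 19.47/13.40 = 1.454 m
Q = (1/n)·A·R^(2/3)·S^(1/2) = (1/0.032) × 19.47 × 1.454^(2/3) × 0.0010^(1/2) = 24.70 m³/s

24.7 m³/s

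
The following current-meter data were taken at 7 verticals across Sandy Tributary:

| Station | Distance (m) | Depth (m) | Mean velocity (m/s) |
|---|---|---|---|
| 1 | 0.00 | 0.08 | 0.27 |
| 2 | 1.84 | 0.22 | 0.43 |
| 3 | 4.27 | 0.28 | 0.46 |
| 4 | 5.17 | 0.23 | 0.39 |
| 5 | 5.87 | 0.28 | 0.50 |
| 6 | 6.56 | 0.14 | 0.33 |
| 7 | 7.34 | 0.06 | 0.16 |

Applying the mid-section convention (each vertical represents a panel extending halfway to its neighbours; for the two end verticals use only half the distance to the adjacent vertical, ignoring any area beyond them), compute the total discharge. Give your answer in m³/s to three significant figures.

w_1 = (1.84 − 0.00)/2 = 0.92 m; q_1 = 0.27 × 0.08 × 0.92 = 0.01987 m³/s
w_2 = (4.27 − 0.00)/2 = 2.135 m; q_2 = 0.43 × 0.22 × 2.135 = 0.2020 m³/s
w_3 = (5.17 − 1.84)/2 = 1.665 m; q_3 = 0.46 × 0.28 × 1.665 = 0.2145 m³/s
w_4 = (5.87 − 4.27)/2 = 0.8 m; q_4 = 0.39 × 0.23 × 0.8 = 0.07176 m³/s
w_5 = (6.56 − 5.17)/2 = 0.695 m; q_5 = 0.50 × 0.28 × 0.695 = 0.09730 m³/s
w_6 = (7.34 − 5.87)/2 = 0.735 m; q_6 = 0.33 × 0.14 × 0.735 = 0.03396 m³/s
w_7 = (7.34 − 6.56)/2 = 0.39 m; q_7 = 0.16 × 0.06 × 0.39 = 0.003744 m³/s
Q = Σ qᵢ = 0.6431 m³/s

0.643 m³/s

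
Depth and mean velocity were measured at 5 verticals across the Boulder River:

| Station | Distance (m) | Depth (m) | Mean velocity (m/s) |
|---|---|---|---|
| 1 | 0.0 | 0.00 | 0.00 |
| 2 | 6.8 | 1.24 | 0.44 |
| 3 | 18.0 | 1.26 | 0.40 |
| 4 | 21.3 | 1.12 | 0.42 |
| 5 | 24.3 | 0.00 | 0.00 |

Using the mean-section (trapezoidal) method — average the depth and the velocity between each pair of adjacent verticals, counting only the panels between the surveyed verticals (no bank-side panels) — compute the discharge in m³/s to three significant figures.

Panel 1-2: Δb = 6.8 m, d̄ = (0.00+1.24)/2 = 0.62, v̄ = (0.00+0.44)/2 = 0.22 → q = 6.8×0.62×0.22 = 0.9275 m³/s
Panel 2-3: Δb = 11.2 m, d̄ = (1.24+1.26)/2 = 1.25, v̄ = (0.44+0.40)/2 = 0.42 → q = 11.2×1.25×0.42 = 5.880 m³/s
Panel 3-4: Δb = 3.3 m, d̄ = (1.26+1.12)/2 = 1.19, v̄ = (0.40+0.42)/2 = 0.41 → q = 3.3×1.19×0.41 = 1.610 m³/s
Panel 4-5: Δb = 3 m, d̄ = (1.12+0.00)/2 = 0.56, v̄ = (0.42+0.00)/2 = 0.21 → q = 3×0.56×0.21 = 0.3528 m³/s
Q = Σ q = 8.770 m³/s

8.77 m³/s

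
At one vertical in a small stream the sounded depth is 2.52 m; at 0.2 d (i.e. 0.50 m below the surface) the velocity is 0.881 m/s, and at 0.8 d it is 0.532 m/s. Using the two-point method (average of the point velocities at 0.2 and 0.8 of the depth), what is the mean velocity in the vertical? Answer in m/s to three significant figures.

0.707 m/s

v̄ = (0.881 + 0.532) / 2 = 0.7065 m/s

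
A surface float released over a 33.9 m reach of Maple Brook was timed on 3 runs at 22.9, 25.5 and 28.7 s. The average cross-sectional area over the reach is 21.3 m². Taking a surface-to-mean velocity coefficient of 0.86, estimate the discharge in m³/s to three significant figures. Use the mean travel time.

t̄ = (22.9 + 25.5 + 28.7) / 3 = 25.7 s
v_surface = L / t̄ = 33.9 / 25.7 = 1.319 m/s
v_mean = 0.86 × 1.319 = 1.134 m/s
Q = A × v_mean = 21.3 × 1.134 = 24.16 m³/s

24.2 m³/s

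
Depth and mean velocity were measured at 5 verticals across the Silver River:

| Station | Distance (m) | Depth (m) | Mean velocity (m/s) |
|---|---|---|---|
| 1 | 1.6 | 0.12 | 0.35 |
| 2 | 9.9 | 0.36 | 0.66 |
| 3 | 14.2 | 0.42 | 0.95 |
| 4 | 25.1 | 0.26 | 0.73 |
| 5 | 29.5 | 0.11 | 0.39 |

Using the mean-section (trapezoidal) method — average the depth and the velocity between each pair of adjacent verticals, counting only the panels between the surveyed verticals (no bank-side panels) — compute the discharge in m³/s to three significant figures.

Panel 1-2: Δb = 8.3 m, d̄ = (0.12+0.36)/2 = 0.24, v̄ = (0.35+0.66)/2 = 0.505 → q = 8.3×0.24×0.505 = 1.006 m³/s
Panel 2-3: Δb = 4.3 m, d̄ = (0.36+0.42)/2 = 0.39, v̄ = (0.66+0.95)/2 = 0.805 → q = 4.3×0.39×0.805 = 1.350 m³/s
Panel 3-4: Δb = 10.9 m, d̄ = (0.42+0.26)/2 = 0.34, v̄ = (0.95+0.73)/2 = 0.84 → q = 10.9×0.34×0.84 = 3.113 m³/s
Panel 4-5: Δb = 4.4 m, d̄ = (0.26+0.11)/2 = 0.185, v̄ = (0.73+0.39)/2 = 0.56 → q = 4.4×0.185×0.56 = 0.4558 m³/s
Q = Σ q = 5.925 m³/s

5.92 m³/s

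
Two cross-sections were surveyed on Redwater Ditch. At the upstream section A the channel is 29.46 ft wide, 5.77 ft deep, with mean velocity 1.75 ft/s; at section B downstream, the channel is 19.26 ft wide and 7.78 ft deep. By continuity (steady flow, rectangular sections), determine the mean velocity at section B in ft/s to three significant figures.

1.99 ft/s

Q = A₁V₁ = (29.46×5.77) × 1.75 = 297.5 ft³/s
A₂ = 19.26 × 7.78 = 149.8 ft²
V₂ = Q/A₂ = 297.5/149.8 = 1.985 ft/s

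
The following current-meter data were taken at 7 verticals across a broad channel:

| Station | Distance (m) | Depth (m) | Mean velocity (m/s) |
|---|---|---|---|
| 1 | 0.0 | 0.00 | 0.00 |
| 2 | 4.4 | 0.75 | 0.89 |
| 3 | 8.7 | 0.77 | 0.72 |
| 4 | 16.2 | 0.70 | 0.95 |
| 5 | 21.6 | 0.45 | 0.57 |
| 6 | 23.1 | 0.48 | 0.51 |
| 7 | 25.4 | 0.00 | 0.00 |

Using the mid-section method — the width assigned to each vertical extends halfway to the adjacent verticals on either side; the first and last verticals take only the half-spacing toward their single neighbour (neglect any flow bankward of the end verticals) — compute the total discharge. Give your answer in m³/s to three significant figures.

w_2 = (8.7 − 0.0)/2 = 4.35 m; q_2 = 0.89 × 0.75 × 4.35 = 2.904 m³/s
w_3 = (16.2 − 4.4)/2 = 5.9 m; q_3 = 0.72 × 0.77 × 5.9 = 3.271 m³/s
w_4 = (21.6 − 8.7)/2 = 6.45 m; q_4 = 0.95 × 0.70 × 6.45 = 4.289 m³/s
w_5 = (23.1 − 16.2)/2 = 3.45 m; q_5 = 0.57 × 0.45 × 3.45 = 0.8849 m³/s
w_6 = (25.4 − 21.6)/2 = 1.9 m; q_6 = 0.51 × 0.48 × 1.9 = 0.4651 m³/s
Stations 1, 7 contribute zero (depth or velocity is 0).
Q = Σ qᵢ = 11.81 m³/s

11.8 m³/s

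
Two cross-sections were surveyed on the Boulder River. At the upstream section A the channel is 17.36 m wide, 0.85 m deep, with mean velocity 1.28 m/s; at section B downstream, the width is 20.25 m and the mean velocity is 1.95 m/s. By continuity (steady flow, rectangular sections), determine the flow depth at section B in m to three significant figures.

Q = A₁V₁ = (17.36×0.85) × 1.28 = 18.89 m³/s
d₂ = Q/(b₂ V₂) = 18.89/(20.25×1.95) = 0.4783 m

0.478 m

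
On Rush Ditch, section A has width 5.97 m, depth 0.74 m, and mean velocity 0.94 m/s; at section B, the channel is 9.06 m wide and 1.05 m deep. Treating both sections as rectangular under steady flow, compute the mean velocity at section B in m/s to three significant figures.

0.437 m/s

Q = A₁V₁ = (5.97×0.74) × 0.94 = 4.153 m³/s
A₂ = 9.06 × 1.05 = 9.513 m²
V₂ = Q/A₂ = 4.153/9.513 = 0.4365 m/s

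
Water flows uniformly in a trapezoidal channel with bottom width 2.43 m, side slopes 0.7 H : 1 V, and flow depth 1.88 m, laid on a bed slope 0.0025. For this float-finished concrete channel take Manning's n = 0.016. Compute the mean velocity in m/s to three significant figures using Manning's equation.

3.13 m/s

A = (b + z·y)·y = (2.43 + 0.7×1.88)×1.88 = 7.042 m²
P = b + 2y√(1+z²) = 2.43 + 2×1.88×√(1+0.7²) = 7.020 m
R = A/P = 7.042/7.020 = 1.003 m
Q = (1/n)·A·R^(2/3)·S^(1/2) = (1/0.016) × 7.042 × 1.003^(2/3) × 0.0025^(1/2) = 22.06 m³/s
V = Q/A = 22.06/7.042 = 3.132 m/s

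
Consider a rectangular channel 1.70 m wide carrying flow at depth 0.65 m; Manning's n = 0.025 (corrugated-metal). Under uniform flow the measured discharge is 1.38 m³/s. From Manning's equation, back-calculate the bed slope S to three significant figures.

A = b·y = 1.70 × 0.65 = 1.105 m²
P = b + 2y = 1.70 + 2×0.65 = 3.000 m
R = A/P = 1.105/3.000 = 0.3683 m
S = (Q·n / (1·A·R^(2/3)))² = (1.38×0.025 / (1×1.105×0.5138))² = 0.003692

0.00369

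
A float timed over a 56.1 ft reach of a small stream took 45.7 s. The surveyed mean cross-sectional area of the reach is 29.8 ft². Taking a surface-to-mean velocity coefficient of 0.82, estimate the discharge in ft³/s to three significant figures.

30.0 ft³/s

v_surface = L / t̄ = 56.1 / 45.7 = 1.228 ft/s
v_mean = 0.82 × 1.228 = 1.007 ft/s
Q = A × v_mean = 29.8 × 1.007 = 30.00 ft³/s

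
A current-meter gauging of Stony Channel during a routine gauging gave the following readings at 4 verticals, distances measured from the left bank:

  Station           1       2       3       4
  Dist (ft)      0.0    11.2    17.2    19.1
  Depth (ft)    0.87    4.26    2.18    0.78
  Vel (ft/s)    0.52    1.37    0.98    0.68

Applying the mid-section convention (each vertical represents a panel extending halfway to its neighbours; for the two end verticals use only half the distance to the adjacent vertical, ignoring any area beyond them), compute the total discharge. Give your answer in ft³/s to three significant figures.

w_1 = (11.2 − 0.0)/2 = 5.6 ft; q_1 = 0.52 × 0.87 × 5.6 = 2.533 ft³/s
w_2 = (17.2 − 0.0)/2 = 8.6 ft; q_2 = 1.37 × 4.26 × 8.6 = 50.19 ft³/s
w_3 = (19.1 − 11.2)/2 = 3.95 ft; q_3 = 0.98 × 2.18 × 3.95 = 8.439 ft³/s
w_4 = (19.1 − 17.2)/2 = 0.95 ft; q_4 = 0.68 × 0.78 × 0.95 = 0.5039 ft³/s
Q = Σ qᵢ = 61.67 ft³/s

61.7 ft³/s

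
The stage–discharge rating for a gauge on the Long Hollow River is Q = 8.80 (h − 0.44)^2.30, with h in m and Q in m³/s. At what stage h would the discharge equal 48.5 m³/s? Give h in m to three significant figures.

h − h₀ = (Q/C)^(1/b) = (48.5/8.80)^(1/2.30) = 2.100 m
h = 0.44 + 2.100 = 2.540 m

2.54 m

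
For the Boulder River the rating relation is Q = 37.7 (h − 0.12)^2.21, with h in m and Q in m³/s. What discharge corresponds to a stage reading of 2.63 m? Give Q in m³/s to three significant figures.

288 m³/s

Q = 37.7 × (2.63 − 0.12)^2.21 = 37.7 × 2.51^2.21 = 288.2 m³/s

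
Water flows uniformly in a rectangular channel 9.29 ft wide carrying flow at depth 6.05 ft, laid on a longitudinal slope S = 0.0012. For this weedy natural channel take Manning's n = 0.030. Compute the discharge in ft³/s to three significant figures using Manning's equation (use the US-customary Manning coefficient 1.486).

184 ft³/s

A = b·y = 9.29 × 6.05 = 56.20 ft²
P = b + 2y = 9.29 + 2×6.05 = 21.39 ft
R = A/P = 56.20/21.39 = 2.628 ft
Q = (1.486/n)·A·R^(2/3)·S^(1/2) = (1.486/0.030) × 56.20 × 2.628^(2/3) × 0.0012^(1/2) = 183.6 ft³/s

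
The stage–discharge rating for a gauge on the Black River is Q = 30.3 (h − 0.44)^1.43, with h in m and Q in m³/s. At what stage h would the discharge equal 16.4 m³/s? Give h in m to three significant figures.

h − h₀ = (Q/C)^(1/b) = (16.4/30.3)^(1/1.43) = 0.6510 m
h = 0.44 + 0.6510 = 1.091 m

1.09 m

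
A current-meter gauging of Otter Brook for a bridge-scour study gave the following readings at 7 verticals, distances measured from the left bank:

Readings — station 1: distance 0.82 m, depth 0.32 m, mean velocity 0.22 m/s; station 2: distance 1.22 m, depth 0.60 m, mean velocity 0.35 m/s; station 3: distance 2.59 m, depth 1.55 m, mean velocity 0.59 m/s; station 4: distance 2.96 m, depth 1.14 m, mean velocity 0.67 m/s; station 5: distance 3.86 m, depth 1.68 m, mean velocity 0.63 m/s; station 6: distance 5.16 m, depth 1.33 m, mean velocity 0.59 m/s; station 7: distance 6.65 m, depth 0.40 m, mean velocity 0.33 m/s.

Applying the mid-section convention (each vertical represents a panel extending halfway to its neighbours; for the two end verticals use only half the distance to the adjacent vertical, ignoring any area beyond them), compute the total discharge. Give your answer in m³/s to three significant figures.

3.84 m³/s

w_1 = (1.22 − 0.82)/2 = 0.2 m; q_1 = 0.22 × 0.32 × 0.2 = 0.01408 m³/s
w_2 = (2.59 − 0.82)/2 = 0.885 m; q_2 = 0.35 × 0.60 × 0.885 = 0.1859 m³/s
w_3 = (2.96 − 1.22)/2 = 0.87 m; q_3 = 0.59 × 1.55 × 0.87 = 0.7956 m³/s
w_4 = (3.86 − 2.59)/2 = 0.635 m; q_4 = 0.67 × 1.14 × 0.635 = 0.4850 m³/s
w_5 = (5.16 − 2.96)/2 = 1.1 m; q_5 = 0.63 × 1.68 × 1.1 = 1.164 m³/s
w_6 = (6.65 − 3.86)/2 = 1.395 m; q_6 = 0.59 × 1.33 × 1.395 = 1.095 m³/s
w_7 = (6.65 − 5.16)/2 = 0.745 m; q_7 = 0.33 × 0.40 × 0.745 = 0.09834 m³/s
Q = Σ qᵢ = 3.838 m³/s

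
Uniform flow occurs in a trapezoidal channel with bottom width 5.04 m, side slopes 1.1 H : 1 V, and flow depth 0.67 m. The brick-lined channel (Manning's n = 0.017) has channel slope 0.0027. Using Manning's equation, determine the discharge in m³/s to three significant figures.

A = (b + z·y)·y = (5.04 + 1.1×0.67)×0.67 = 3.871 m²
P = b + 2y√(1+z²) = 5.04 + 2×0.67×√(1+1.1²) = 7.032 m
R = A/P = 3.871/7.032 = 0.5504 m
Q = (1/n)·A·R^(2/3)·S^(1/2) = (1/0.017) × 3.871 × 0.5504^(2/3) × 0.0027^(1/2) = 7.946 m³/s

7.95 m³/s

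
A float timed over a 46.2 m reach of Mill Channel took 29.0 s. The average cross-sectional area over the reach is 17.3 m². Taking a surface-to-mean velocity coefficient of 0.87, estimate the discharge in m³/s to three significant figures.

24.0 m³/s

v_surface = L / t̄ = 46.2 / 29 = 1.593 m/s
v_mean = 0.87 × 1.593 = 1.386 m/s
Q = A × v_mean = 17.3 × 1.386 = 23.98 m³/s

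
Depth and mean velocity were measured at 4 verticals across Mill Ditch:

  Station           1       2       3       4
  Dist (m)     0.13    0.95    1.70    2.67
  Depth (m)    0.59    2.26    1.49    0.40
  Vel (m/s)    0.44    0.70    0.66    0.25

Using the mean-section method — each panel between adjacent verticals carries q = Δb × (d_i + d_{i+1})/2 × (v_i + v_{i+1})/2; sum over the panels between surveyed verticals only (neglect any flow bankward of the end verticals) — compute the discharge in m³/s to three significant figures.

2.04 m³/s

Panel 1-2: Δb = 0.82 m, d̄ = (0.59+2.26)/2 = 1.425, v̄ = (0.44+0.70)/2 = 0.57 → q = 0.82×1.425×0.57 = 0.6660 m³/s
Panel 2-3: Δb = 0.75 m, d̄ = (2.26+1.49)/2 = 1.875, v̄ = (0.70+0.66)/2 = 0.68 → q = 0.75×1.875×0.68 = 0.9563 m³/s
Panel 3-4: Δb = 0.97 m, d̄ = (1.49+0.40)/2 = 0.945, v̄ = (0.66+0.25)/2 = 0.455 → q = 0.97×0.945×0.455 = 0.4171 m³/s
Q = Σ q = 2.039 m³/s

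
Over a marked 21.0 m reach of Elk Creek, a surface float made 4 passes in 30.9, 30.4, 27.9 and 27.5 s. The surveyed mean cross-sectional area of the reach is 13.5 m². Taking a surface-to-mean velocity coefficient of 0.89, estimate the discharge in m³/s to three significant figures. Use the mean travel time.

t̄ = (30.9 + 30.4 + 27.9 + 27.5) / 4 = 29.175 s
v_surface = L / t̄ = 21.0 / 29.175 = 0.7198 m/s
v_mean = 0.89 × 0.7198 = 0.6406 m/s
Q = A × v_mean = 13.5 × 0.6406 = 8.648 m³/s

8.65 m³/s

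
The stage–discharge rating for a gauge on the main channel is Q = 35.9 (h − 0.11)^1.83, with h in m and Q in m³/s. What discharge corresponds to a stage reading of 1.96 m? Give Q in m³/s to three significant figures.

111 m³/s

Q = 35.9 × (1.96 − 0.11)^1.83 = 35.9 × 1.85^1.83 = 110.7 m³/s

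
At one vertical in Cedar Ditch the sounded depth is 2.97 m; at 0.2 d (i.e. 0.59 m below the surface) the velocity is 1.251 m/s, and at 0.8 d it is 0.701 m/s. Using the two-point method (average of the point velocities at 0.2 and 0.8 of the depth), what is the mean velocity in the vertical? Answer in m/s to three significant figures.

v̄ = (1.251 + 0.701) / 2 = 0.9760 m/s

0.976 m/s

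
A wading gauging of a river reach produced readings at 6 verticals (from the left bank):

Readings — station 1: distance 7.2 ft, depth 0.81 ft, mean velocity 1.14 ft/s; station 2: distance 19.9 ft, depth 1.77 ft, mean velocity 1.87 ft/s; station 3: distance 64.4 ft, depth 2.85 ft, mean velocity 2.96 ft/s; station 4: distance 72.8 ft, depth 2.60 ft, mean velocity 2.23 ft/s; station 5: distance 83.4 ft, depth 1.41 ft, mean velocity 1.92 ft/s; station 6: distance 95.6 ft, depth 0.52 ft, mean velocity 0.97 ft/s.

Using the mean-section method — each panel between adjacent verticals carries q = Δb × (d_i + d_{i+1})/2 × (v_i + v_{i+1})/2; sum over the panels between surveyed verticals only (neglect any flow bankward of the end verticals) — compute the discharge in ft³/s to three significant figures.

393 ft³/s

Panel 1-2: Δb = 12.7 ft, d̄ = (0.81+1.77)/2 = 1.29, v̄ = (1.14+1.87)/2 = 1.505 → q = 12.7×1.29×1.505 = 24.66 ft³/s
Panel 2-3: Δb = 44.5 ft, d̄ = (1.77+2.85)/2 = 2.31, v̄ = (1.87+2.96)/2 = 2.415 → q = 44.5×2.31×2.415 = 248.2 ft³/s
Panel 3-4: Δb = 8.4 ft, d̄ = (2.85+2.60)/2 = 2.725, v̄ = (2.96+2.23)/2 = 2.595 → q = 8.4×2.725×2.595 = 59.40 ft³/s
Panel 4-5: Δb = 10.6 ft, d̄ = (2.60+1.41)/2 = 2.005, v̄ = (2.23+1.92)/2 = 2.075 → q = 10.6×2.005×2.075 = 44.10 ft³/s
Panel 5-6: Δb = 12.2 ft, d̄ = (1.41+0.52)/2 = 0.965, v̄ = (1.92+0.97)/2 = 1.445 → q = 12.2×0.965×1.445 = 17.01 ft³/s
Q = Σ q = 393.4 ft³/s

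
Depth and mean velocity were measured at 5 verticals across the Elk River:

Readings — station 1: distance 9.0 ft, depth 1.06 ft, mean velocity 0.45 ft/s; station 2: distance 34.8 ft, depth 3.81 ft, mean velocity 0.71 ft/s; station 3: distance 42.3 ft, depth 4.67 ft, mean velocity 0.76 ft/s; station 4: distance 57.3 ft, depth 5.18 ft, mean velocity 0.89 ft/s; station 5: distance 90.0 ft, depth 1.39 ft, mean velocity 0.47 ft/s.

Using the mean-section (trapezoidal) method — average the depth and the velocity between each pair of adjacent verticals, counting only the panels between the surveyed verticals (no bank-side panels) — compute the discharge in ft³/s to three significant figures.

Panel 1-2: Δb = 25.8 ft, d̄ = (1.06+3.81)/2 = 2.435, v̄ = (0.45+0.71)/2 = 0.58 → q = 25.8×2.435×0.58 = 36.44 ft³/s
Panel 2-3: Δb = 7.5 ft, d̄ = (3.81+4.67)/2 = 4.24, v̄ = (0.71+0.76)/2 = 0.735 → q = 7.5×4.24×0.735 = 23.37 ft³/s
Panel 3-4: Δb = 15 ft, d̄ = (4.67+5.18)/2 = 4.925, v̄ = (0.76+0.89)/2 = 0.825 → q = 15×4.925×0.825 = 60.95 ft³/s
Panel 4-5: Δb = 32.7 ft, d̄ = (5.18+1.39)/2 = 3.285, v̄ = (0.89+0.47)/2 = 0.68 → q = 32.7×3.285×0.68 = 73.05 ft³/s
Q = Σ q = 193.8 ft³/s

194 ft³/s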